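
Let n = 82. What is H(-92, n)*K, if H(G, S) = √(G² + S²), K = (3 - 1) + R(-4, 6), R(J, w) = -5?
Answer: -6*√3797 ≈ -369.72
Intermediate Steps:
K = -3 (K = (3 - 1) - 5 = 2 - 5 = -3)
H(-92, n)*K = √((-92)² + 82²)*(-3) = √(8464 + 6724)*(-3) = √15188*(-3) = (2*√3797)*(-3) = -6*√3797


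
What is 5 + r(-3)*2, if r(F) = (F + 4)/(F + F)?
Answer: 14/3 ≈ 4.6667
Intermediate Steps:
r(F) = (4 + F)/(2*F) (r(F) = (4 + F)/((2*F)) = (4 + F)*(1/(2*F)) = (4 + F)/(2*F))
5 + r(-3)*2 = 5 + ((½)*(4 - 3)/(-3))*2 = 5 + ((½)*(-⅓)*1)*2 = 5 - ⅙*2 = 5 - ⅓ = 14/3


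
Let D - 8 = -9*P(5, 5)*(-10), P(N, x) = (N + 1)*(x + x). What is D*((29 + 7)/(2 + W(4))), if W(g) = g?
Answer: 32448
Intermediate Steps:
P(N, x) = 2*x*(1 + N) (P(N, x) = (1 + N)*(2*x) = 2*x*(1 + N))
D = 5408 (D = 8 - 18*5*(1 + 5)*(-10) = 8 - 18*5*6*(-10) = 8 - 9*60*(-10) = 8 - 540*(-10) = 8 + 5400 = 5408)
D*((29 + 7)/(2 + W(4))) = 5408*((29 + 7)/(2 + 4)) = 5408*(36/6) = 5408*(36*(1/6)) = 5408*6 = 32448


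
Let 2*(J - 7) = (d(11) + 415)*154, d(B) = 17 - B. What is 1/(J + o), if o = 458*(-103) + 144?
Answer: -1/14606 ≈ -6.8465e-5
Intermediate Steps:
o = -47030 (o = -47174 + 144 = -47030)
J = 32424 (J = 7 + (((17 - 1*11) + 415)*154)/2 = 7 + (((17 - 11) + 415)*154)/2 = 7 + ((6 + 415)*154)/2 = 7 + (421*154)/2 = 7 + (1/2)*64834 = 7 + 32417 = 32424)
1/(J + o) = 1/(32424 - 47030) = 1/(-14606) = -1/14606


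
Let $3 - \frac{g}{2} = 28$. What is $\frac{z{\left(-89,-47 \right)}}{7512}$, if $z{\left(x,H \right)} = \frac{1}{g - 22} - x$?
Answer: $\frac{6407}{540864} \approx 0.011846$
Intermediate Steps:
$g = -50$ ($g = 6 - 56 = -50$)
$z{\left(x,H \right)} = - \frac{1}{72} - x$ ($z{\left(x,H \right)} = \frac{1}{-50 - 22} - x = \frac{1}{-72} - x = - \frac{1}{72} - x$)
$\frac{z{\left(-89,-47 \right)}}{7512} = \frac{- \frac{1}{72} - -89}{7512} = \left(- \frac{1}{72} + 89\right) \frac{1}{7512} = \frac{6407}{72} \cdot \frac{1}{7512} = \frac{6407}{540864}$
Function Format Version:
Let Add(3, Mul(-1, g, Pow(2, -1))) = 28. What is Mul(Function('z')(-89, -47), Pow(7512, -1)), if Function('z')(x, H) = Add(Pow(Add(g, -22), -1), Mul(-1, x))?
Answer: Rational(6407, 540864) ≈ 0.011846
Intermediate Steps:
g = -50 (g = Add(6, Mul(-2, 28)) = Add(6, -56) = -50)
Function('z')(x, H) = Add(Rational(-1, 72), Mul(-1, x)) (Function('z')(x, H) = Add(Pow(Add(-50, -22), -1), Mul(-1, x)) = Add(Pow(-72, -1), Mul(-1, x)) = Add(Rational(-1, 72), Mul(-1, x)))
Mul(Function('z')(-89, -47), Pow(7512, -1)) = Mul(Add(Rational(-1, 72), Mul(-1, -89)), Pow(7512, -1)) = Mul(Add(Rational(-1, 72), 89), Rational(1, 7512)) = Mul(Rational(6407, 72), Rational(1, 7512)) = Rational(6407, 540864)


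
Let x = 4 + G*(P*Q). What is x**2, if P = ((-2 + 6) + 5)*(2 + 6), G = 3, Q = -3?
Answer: 414736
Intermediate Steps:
P = 72 (P = (4 + 5)*8 = 9*8 = 72)
x = -644 (x = 4 + 3*(72*(-3)) = 4 + 3*(-216) = 4 - 648 = -644)
x**2 = (-644)**2 = 414736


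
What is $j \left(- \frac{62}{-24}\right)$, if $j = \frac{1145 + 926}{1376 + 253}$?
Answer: $\frac{64201}{19548} \approx 3.2843$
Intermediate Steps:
$j = \frac{2071}{1629} \approx 1.2713$
$j \left(- \frac{62}{-24}\right) = \frac{2071 \left(- \frac{62}{-24}\right)}{1629} = \frac{2071 \left(\left(-62\right) \left(- \frac{1}{24}\right)\right)}{1629} = \frac{2071}{1629} \cdot \frac{31}{12} = \frac{64201}{19548}$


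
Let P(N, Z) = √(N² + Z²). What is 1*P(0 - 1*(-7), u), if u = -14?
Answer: 7*√5 ≈ 15.652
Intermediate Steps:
1*P(0 - 1*(-7), u) = 1*√((0 - 1*(-7))² + (-14)²) = 1*√((0 + 7)² + 196) = 1*√(7² + 196) = 1*√(49 + 196) = 1*√245 = 1*(7*√5) = 7*√5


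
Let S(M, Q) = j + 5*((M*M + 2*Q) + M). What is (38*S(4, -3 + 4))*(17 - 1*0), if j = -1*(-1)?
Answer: 71706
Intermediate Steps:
j = 1
S(M, Q) = 1 + 5*M + 5*M² + 10*Q (S(M, Q) = 1 + 5*((M*M + 2*Q) + M) = 1 + 5*((M² + 2*Q) + M) = 1 + 5*(M + M² + 2*Q) = 1 + (5*M + 5*M² + 10*Q) = 1 + 5*M + 5*M² + 10*Q)
(38*S(4, -3 + 4))*(17 - 1*0) = (38*(1 + 5*4 + 5*4² + 10*(-3 + 4)))*(17 - 1*0) = (38*(1 + 20 + 5*16 + 10*1))*(17 + 0) = (38*(1 + 20 + 80 + 10))*17 = (38*111)*17 = 4218*17 = 71706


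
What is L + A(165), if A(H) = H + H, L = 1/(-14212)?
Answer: 4689959/14212 ≈ 330.00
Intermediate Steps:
L = -1/14212 ≈ -7.0363e-5
A(H) = 2*H
L + A(165) = -1/14212 + 2*165 = -1/14212 + 330 = 4689959/14212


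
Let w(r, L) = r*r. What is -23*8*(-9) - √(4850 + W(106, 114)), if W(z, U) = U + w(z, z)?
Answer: 1656 - 90*√2 ≈ 1528.7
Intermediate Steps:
w(r, L) = r²
W(z, U) = U + z²
-23*8*(-9) - √(4850 + W(106, 114)) = -23*8*(-9) - √(4850 + (114 + 106²)) = -184*(-9) - √(4850 + (114 + 11236)) = 1656 - √(4850 + 11350) = 1656 - √16200 = 1656 - 90*√2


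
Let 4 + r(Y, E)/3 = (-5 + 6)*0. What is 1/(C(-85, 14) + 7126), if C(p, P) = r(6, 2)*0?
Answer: 1/7126 ≈ 0.00014033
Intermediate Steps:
r(Y, E) = -12 (r(Y, E) = -12 + 3*((-5 + 6)*0) = -12 + 3*(1*0) = -12 + 3*0 = -12 + 0 = -12)
C(p, P) = 0 (C(p, P) = -12*0 = 0)
1/(C(-85, 14) + 7126) = 1/(0 + 7126) = 1/7126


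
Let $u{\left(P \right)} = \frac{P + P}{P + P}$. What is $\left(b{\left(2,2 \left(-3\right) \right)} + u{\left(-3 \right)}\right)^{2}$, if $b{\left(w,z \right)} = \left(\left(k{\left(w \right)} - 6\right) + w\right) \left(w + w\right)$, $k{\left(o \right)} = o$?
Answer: $49$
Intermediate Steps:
$u{\left(P \right)} = 1$ ($u{\left(P \right)} = \frac{2 P}{2 P} = 2 P \frac{1}{2 P} = 1$)
$b{\left(w,z \right)} = 2 w \left(-6 + 2 w\right)$ ($b{\left(w,z \right)} = \left(\left(w - 6\right) + w\right) \left(w + w\right) = \left(\left(w - 6\right) + w\right) 2 w = \left(\left(-6 + w\right) + w\right) 2 w = \left(-6 + 2 w\right) 2 w = 2 w \left(-6 + 2 w\right)$)
$\left(b{\left(2,2 \left(-3\right) \right)} + u{\left(-3 \right)}\right)^{2} = \left(4 \cdot 2 \left(-3 + 2\right) + 1\right)^{2} = \left(4 \cdot 2 \left(-1\right) + 1\right)^{2} = \left(-8 + 1\right)^{2} = \left(-7\right)^{2} = 49$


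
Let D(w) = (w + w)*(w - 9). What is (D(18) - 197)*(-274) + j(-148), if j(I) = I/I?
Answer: -34797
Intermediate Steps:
j(I) = 1
D(w) = 2*w*(-9 + w) (D(w) = (2*w)*(-9 + w) = 2*w*(-9 + w))
(D(18) - 197)*(-274) + j(-148) = (2*18*(-9 + 18) - 197)*(-274) + 1 = (2*18*9 - 197)*(-274) + 1 = (324 - 197)*(-274) + 1 = 127*(-274) + 1 = -34798 + 1 = -34797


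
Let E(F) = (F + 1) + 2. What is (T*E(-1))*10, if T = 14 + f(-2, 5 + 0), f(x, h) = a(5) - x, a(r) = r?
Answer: 420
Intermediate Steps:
E(F) = 3 + F (E(F) = (1 + F) + 2 = 3 + F)
f(x, h) = 5 - x
T = 21 (T = 14 + (5 - 1*(-2)) = 14 + (5 + 2) = 14 + 7 = 21)
(T*E(-1))*10 = (21*(3 - 1))*10 = (21*2)*10 = 42*10 = 420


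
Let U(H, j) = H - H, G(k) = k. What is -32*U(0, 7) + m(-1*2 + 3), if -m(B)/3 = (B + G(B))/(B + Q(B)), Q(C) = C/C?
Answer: -3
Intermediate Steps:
Q(C) = 1
m(B) = -6*B/(1 + B) (m(B) = -3*(B + B)/(B + 1) = -3*2*B/(1 + B) = -6*B/(1 + B))
U(H, j) = 0
-32*U(0, 7) + m(-1*2 + 3) = -32*0 - 6*(-1*2 + 3)/(1 + (-1*2 + 3)) = 0 - 6*(-2 + 3)/(1 + (-2 + 3)) = 0 - 6*1/(1 + 1) = 0 - 6*1/2 = 0 - 6*1*½ = 0 - 3 = -3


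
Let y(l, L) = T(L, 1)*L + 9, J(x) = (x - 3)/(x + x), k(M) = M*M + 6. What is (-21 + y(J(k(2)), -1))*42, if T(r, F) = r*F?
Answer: -462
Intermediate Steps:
k(M) = 6 + M² (k(M) = M² + 6 = 6 + M²)
T(r, F) = F*r
J(x) = (-3 + x)/(2*x) (J(x) = (-3 + x)/((2*x)) = (-3 + x)*(1/(2*x)) = (-3 + x)/(2*x))
y(l, L) = 9 + L² (y(l, L) = (1*L)*L + 9 = L*L + 9 = L² + 9 = 9 + L²)
(-21 + y(J(k(2)), -1))*42 = (-21 + (9 + (-1)²))*42 = (-21 + (9 + 1))*42 = (-21 + 10)*42 = -11*42 = -462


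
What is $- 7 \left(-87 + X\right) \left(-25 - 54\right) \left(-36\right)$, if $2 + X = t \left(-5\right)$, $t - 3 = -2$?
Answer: $1871352$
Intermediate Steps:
$t = 1$ ($t = 3 - 2 = 1$)
$X = -7$ ($X = -2 + 1 \left(-5\right) = -2 - 5 = -7$)
$- 7 \left(-87 + X\right) \left(-25 - 54\right) \left(-36\right) = - 7 \left(-87 - 7\right) \left(-25 - 54\right) \left(-36\right) = - 7 \left(\left(-94\right) \left(-79\right)\right) \left(-36\right) = \left(-7\right) 7426 \left(-36\right) = \left(-51982\right) \left(-36\right) = 1871352$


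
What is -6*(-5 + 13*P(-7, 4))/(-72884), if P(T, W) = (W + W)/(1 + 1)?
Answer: 141/36442 ≈ 0.0038692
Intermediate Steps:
P(T, W) = W (P(T, W) = (2*W)/2 = (2*W)*(1/2) = W)
-6*(-5 + 13*P(-7, 4))/(-72884) = -6*(-5 + 13*4)/(-72884) = -6*(-5 + 52)*(-1/72884) = -6*47*(-1/72884) = -282*(-1/72884) = 141/36442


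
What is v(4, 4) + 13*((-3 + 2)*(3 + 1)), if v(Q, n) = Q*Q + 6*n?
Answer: -12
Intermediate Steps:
v(Q, n) = Q² + 6*n
v(4, 4) + 13*((-3 + 2)*(3 + 1)) = (4² + 6*4) + 13*((-3 + 2)*(3 + 1)) = (16 + 24) + 13*(-1*4) = 40 + 13*(-4) = 40 - 52 = -12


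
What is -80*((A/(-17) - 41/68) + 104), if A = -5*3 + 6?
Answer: -141340/17 ≈ -8314.1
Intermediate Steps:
A = -9 (A = -15 + 6 = -9)
-80*((A/(-17) - 41/68) + 104) = -80*((-9/(-17) - 41/68) + 104) = -80*((-9*(-1/17) - 41*1/68) + 104) = -80*((9/17 - 41/68) + 104) = -80*(-5/68 + 104) = -80*7067/68 = -141340/17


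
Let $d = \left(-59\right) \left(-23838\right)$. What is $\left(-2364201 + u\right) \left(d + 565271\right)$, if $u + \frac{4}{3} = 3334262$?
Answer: $\frac{5738037766627}{3} \approx 1.9127 \cdot 10^{12}$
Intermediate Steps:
$u = \frac{10002782}{3}$ ($u = - \frac{4}{3} + 3334262 = \frac{10002782}{3} \approx 3.3343 \cdot 10^{6}$)
$d = 1406442$
$\left(-2364201 + u\right) \left(d + 565271\right) = \left(-2364201 + \frac{10002782}{3}\right) \left(1406442 + 565271\right) = \frac{2910179}{3} \cdot 1971713 = \frac{5738037766627}{3}$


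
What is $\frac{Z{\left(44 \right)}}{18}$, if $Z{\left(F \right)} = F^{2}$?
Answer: $\frac{968}{9} \approx 107.56$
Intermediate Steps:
$\frac{Z{\left(44 \right)}}{18} = \frac{44^{2}}{18} = \frac{1}{18} \cdot 1936 = \frac{968}{9}$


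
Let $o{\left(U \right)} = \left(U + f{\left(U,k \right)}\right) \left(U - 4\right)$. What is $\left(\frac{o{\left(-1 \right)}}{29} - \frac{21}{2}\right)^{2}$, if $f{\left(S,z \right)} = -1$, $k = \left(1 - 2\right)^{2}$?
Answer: $\frac{346921}{3364} \approx 103.13$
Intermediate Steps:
$k = 1$ ($k = \left(-1\right)^{2} = 1$)
$o{\left(U \right)} = \left(-1 + U\right) \left(-4 + U\right)$ ($o{\left(U \right)} = \left(U - 1\right) \left(U - 4\right) = \left(-1 + U\right) \left(-4 + U\right)$)
$\left(\frac{o{\left(-1 \right)}}{29} - \frac{21}{2}\right)^{2} = \left(\frac{4 + \left(-1\right)^{2} - -5}{29} - \frac{21}{2}\right)^{2} = \left(\left(4 + 1 + 5\right) \frac{1}{29} - \frac{21}{2}\right)^{2} = \left(10 \cdot \frac{1}{29} - \frac{21}{2}\right)^{2} = \left(\frac{10}{29} - \frac{21}{2}\right)^{2} = \left(- \frac{589}{58}\right)^{2} = \frac{346921}{3364}$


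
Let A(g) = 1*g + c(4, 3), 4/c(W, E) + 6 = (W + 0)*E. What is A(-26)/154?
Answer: -38/231 ≈ -0.16450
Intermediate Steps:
c(W, E) = 4/(-6 + E*W) (c(W, E) = 4/(-6 + (W + 0)*E) = 4/(-6 + W*E) = 4/(-6 + E*W))
A(g) = 2/3 + g (A(g) = 1*g + 4/(-6 + 3*4) = g + 4/(-6 + 12) = g + 4/6 = g + 4*(1/6) = g + 2/3 = 2/3 + g)
A(-26)/154 = (2/3 - 26)/154 = -76/3*1/154 = -38/231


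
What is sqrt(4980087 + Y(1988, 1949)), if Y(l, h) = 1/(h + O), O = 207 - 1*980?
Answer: sqrt(35139493878)/84 ≈ 2231.6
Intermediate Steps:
O = -773 (O = 207 - 980 = -773)
Y(l, h) = 1/(-773 + h) (Y(l, h) = 1/(h - 773) = 1/(-773 + h))
sqrt(4980087 + Y(1988, 1949)) = sqrt(4980087 + 1/(-773 + 1949)) = sqrt(4980087 + 1/1176) = sqrt(5856582313/1176) = sqrt(35139493878)/84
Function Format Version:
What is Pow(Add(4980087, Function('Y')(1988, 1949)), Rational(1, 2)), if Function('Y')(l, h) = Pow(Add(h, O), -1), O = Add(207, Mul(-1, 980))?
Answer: Mul(Rational(1, 84), Pow(35139493878, Rational(1, 2))) ≈ 2231.6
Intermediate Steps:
O = -773 (O = Add(207, -980) = -773)
Function('Y')(l, h) = Pow(Add(-773, h), -1) (Function('Y')(l, h) = Pow(Add(h, -773), -1) = Pow(Add(-773, h), -1))
Pow(Add(4980087, Function('Y')(1988, 1949)), Rational(1, 2)) = Pow(Add(4980087, Pow(Add(-773, 1949), -1)), Rational(1, 2)) = Pow(Add(4980087, Pow(1176, -1)), Rational(1, 2)) = Pow(Add(4980087, Rational(1, 1176)), Rational(1, 2)) = Pow(Rational(5856582313, 1176), Rational(1, 2)) = Mul(Rational(1, 84), Pow(35139493878, Rational(1, 2)))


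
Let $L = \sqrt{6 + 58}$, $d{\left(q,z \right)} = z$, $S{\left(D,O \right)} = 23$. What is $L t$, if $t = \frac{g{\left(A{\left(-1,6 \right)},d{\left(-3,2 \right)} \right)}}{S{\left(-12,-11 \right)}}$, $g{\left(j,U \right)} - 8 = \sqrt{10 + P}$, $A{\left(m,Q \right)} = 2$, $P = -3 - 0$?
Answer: $\frac{64}{23} + \frac{8 \sqrt{7}}{23} \approx 3.7029$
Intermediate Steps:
$P = -3$ ($P = -3 + 0 = -3$)
$g{\left(j,U \right)} = 8 + \sqrt{7}$ ($g{\left(j,U \right)} = 8 + \sqrt{10 - 3} = 8 + \sqrt{7}$)
$L = 8$ ($L = \sqrt{64} = 8$)
$t = \frac{8}{23} + \frac{\sqrt{7}}{23}$ ($t = \frac{8 + \sqrt{7}}{23} = \left(8 + \sqrt{7}\right) \frac{1}{23} = \frac{8}{23} + \frac{\sqrt{7}}{23} \approx 0.46286$)
$L t = 8 \left(\frac{8}{23} + \frac{\sqrt{7}}{23}\right) = \frac{64}{23} + \frac{8 \sqrt{7}}{23}$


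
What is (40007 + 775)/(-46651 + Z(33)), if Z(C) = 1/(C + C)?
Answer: -2691612/3078965 ≈ -0.87419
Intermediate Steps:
Z(C) = 1/(2*C)
(40007 + 775)/(-46651 + Z(33)) = (40007 + 775)/(-46651 + (1/2)/33) = 40782/(-46651 + (1/2)*(1/33)) = 40782/(-46651 + 1/66) = 40782/(-3078965/66) = 40782*(-66/3078965) = -2691612/3078965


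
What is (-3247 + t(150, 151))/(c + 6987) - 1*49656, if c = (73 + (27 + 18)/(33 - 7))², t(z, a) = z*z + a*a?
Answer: -421971150912/8498461 ≈ -49653.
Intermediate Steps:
t(z, a) = a² + z² (t(z, a) = z² + a² = a² + z²)
c = 3775249/676 (c = (73 + 45/26)² = (1943/26)² = 3775249/676 ≈ 5584.7)
(-3247 + t(150, 151))/(c + 6987) - 1*49656 = (-3247 + (151² + 150²))/(3775249/676 + 6987) - 1*49656 = (-3247 + (22801 + 22500))/(8498461/676) - 49656 = (-3247 + 45301)*(676/8498461) - 49656 = 42054*(676/8498461) - 49656 = 28428504/8498461 - 49656 = -421971150912/8498461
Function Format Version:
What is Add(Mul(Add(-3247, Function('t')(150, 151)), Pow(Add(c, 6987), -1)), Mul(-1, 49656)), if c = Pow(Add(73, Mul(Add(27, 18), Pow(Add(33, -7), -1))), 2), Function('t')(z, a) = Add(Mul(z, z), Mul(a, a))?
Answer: Rational(-421971150912, 8498461) ≈ -49653.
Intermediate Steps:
Function('t')(z, a) = Add(Pow(a, 2), Pow(z, 2)) (Function('t')(z, a) = Add(Pow(z, 2), Pow(a, 2)) = Add(Pow(a, 2), Pow(z, 2)))
c = Rational(3775249, 676) (c = Pow(Add(73, Mul(45, Pow(26, -1))), 2) = Pow(Add(73, Mul(45, Rational(1, 26))), 2) = Pow(Add(73, Rational(45, 26)), 2) = Pow(Rational(1943, 26), 2) = Rational(3775249, 676) ≈ 5584.7)
Add(Mul(Add(-3247, Function('t')(150, 151)), Pow(Add(c, 6987), -1)), Mul(-1, 49656)) = Add(Mul(Add(-3247, Add(Pow(151, 2), Pow(150, 2))), Pow(Add(Rational(3775249, 676), 6987), -1)), Mul(-1, 49656)) = Add(Mul(Add(-3247, Add(22801, 22500)), Pow(Rational(8498461, 676), -1)), -49656) = Add(Mul(Add(-3247, 45301), Rational(676, 8498461)), -49656) = Add(Mul(42054, Rational(676, 8498461)), -49656) = Add(Rational(28428504, 8498461), -49656) = Rational(-421971150912, 8498461)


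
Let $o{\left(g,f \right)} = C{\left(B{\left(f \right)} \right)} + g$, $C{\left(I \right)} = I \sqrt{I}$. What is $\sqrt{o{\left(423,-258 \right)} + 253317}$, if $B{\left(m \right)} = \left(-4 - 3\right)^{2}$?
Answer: $\sqrt{254083} \approx 504.07$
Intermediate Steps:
$B{\left(m \right)} = 49$ ($B{\left(m \right)} = \left(-7\right)^{2} = 49$)
$C{\left(I \right)} = I^{\frac{3}{2}}$
$o{\left(g,f \right)} = 343 + g$ ($o{\left(g,f \right)} = 49^{\frac{3}{2}} + g = 343 + g$)
$\sqrt{o{\left(423,-258 \right)} + 253317} = \sqrt{\left(343 + 423\right) + 253317} = \sqrt{766 + 253317} = \sqrt{254083}$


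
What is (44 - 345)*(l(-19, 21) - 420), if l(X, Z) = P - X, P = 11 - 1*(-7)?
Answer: 115283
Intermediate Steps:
P = 18 (P = 11 + 7 = 18)
l(X, Z) = 18 - X
(44 - 345)*(l(-19, 21) - 420) = (44 - 345)*((18 - 1*(-19)) - 420) = -301*((18 + 19) - 420) = -301*(37 - 420) = -301*(-383) = 115283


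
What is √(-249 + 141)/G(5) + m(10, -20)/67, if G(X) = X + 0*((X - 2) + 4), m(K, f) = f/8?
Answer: -5/134 + 6*I*√3/5 ≈ -0.037313 + 2.0785*I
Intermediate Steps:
m(K, f) = f/8 (m(K, f) = f*(⅛) = f/8)
G(X) = X (G(X) = X + 0*((-2 + X) + 4) = X + 0*(2 + X) = X + 0 = X)
√(-249 + 141)/G(5) + m(10, -20)/67 = √(-249 + 141)/5 + ((⅛)*(-20))/67 = √(-108)*(⅕) - 5/2*1/67 = (6*I*√3)*(⅕) - 5/134 = 6*I*√3/5 - 5/134 = -5/134 + 6*I*√3/5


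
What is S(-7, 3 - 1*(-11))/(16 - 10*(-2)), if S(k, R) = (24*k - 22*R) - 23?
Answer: -499/36 ≈ -13.861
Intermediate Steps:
S(k, R) = -23 - 22*R + 24*k (S(k, R) = (-22*R + 24*k) - 23 = -23 - 22*R + 24*k)
S(-7, 3 - 1*(-11))/(16 - 10*(-2)) = (-23 - 22*(3 - 1*(-11)) + 24*(-7))/(16 - 10*(-2)) = (-23 - 22*(3 + 11) - 168)/(16 + 20) = (-23 - 22*14 - 168)/36 = (-23 - 308 - 168)*(1/36) = -499*1/36 = -499/36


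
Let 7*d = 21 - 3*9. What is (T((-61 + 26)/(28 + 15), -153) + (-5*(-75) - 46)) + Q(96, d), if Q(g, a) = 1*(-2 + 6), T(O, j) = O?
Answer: 14284/43 ≈ 332.19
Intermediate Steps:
d = -6/7 (d = (21 - 3*9)/7 = (21 - 27)/7 = (1/7)*(-6) = -6/7 ≈ -0.85714)
Q(g, a) = 4 (Q(g, a) = 1*4 = 4)
(T((-61 + 26)/(28 + 15), -153) + (-5*(-75) - 46)) + Q(96, d) = ((-61 + 26)/(28 + 15) + (-5*(-75) - 46)) + 4 = (-35/43 + (375 - 46)) + 4 = (-35*1/43 + 329) + 4 = (-35/43 + 329) + 4 = 14112/43 + 4 = 14284/43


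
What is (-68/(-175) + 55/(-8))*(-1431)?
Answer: 12994911/1400 ≈ 9282.1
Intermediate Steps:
(-68/(-175) + 55/(-8))*(-1431) = (-68*(-1/175) + 55*(-⅛))*(-1431) = (68/175 - 55/8)*(-1431) = -9081/1400*(-1431) = 12994911/1400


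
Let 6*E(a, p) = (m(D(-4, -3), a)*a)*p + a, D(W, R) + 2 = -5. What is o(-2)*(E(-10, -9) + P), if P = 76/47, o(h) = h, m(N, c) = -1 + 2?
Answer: -4216/141 ≈ -29.901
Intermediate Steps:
D(W, R) = -7 (D(W, R) = -2 - 5 = -7)
m(N, c) = 1
E(a, p) = a/6 + a*p/6 (E(a, p) = ((1*a)*p + a)/6 = (a*p + a)/6 = (a + a*p)/6 = a/6 + a*p/6)
P = 76/47 (P = 76*(1/47) = 76/47 ≈ 1.6170)
o(-2)*(E(-10, -9) + P) = -2*((⅙)*(-10)*(1 - 9) + 76/47) = -2*((⅙)*(-10)*(-8) + 76/47) = -2*(40/3 + 76/47) = -2*2108/141 = -4216/141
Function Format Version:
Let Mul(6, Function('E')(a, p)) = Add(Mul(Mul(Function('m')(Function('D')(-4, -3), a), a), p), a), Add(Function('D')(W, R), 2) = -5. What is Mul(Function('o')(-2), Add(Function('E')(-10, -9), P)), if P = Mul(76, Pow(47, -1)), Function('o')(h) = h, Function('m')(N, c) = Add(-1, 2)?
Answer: Rational(-4216, 141) ≈ -29.901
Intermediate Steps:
Function('D')(W, R) = -7 (Function('D')(W, R) = Add(-2, -5) = -7)
Function('m')(N, c) = 1
Function('E')(a, p) = Add(Mul(Rational(1, 6), a), Mul(Rational(1, 6), a, p)) (Function('E')(a, p) = Mul(Rational(1, 6), Add(Mul(Mul(1, a), p), a)) = Mul(Rational(1, 6), Add(Mul(a, p), a)) = Mul(Rational(1, 6), Add(a, Mul(a, p))) = Add(Mul(Rational(1, 6), a), Mul(Rational(1, 6), a, p)))
P = Rational(76, 47) (P = Mul(76, Rational(1, 47)) = Rational(76, 47) ≈ 1.6170)
Mul(Function('o')(-2), Add(Function('E')(-10, -9), P)) = Mul(-2, Add(Mul(Rational(1, 6), -10, Add(1, -9)), Rational(76, 47))) = Mul(-2, Add(Mul(Rational(1, 6), -10, -8), Rational(76, 47))) = Mul(-2, Add(Rational(40, 3), Rational(76, 47))) = Mul(-2, Rational(2108, 141)) = Rational(-4216, 141)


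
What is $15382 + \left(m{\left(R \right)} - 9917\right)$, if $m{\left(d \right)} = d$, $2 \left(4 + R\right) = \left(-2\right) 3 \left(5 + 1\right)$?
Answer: $5443$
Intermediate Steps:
$R = -22$ ($R = -4 + \frac{\left(-2\right) 3 \left(5 + 1\right)}{2} = -4 + \frac{\left(-6\right) 6}{2} = -4 + \frac{1}{2} \left(-36\right) = -4 - 18 = -22$)
$15382 + \left(m{\left(R \right)} - 9917\right) = 15382 - 9939 = 5443$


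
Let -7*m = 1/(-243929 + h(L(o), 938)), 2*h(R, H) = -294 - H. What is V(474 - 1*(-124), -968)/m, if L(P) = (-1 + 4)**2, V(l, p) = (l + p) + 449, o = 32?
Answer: 135233385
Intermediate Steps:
V(l, p) = 449 + l + p
L(P) = 9 (L(P) = 3**2 = 9)
h(R, H) = -147 - H/2 (h(R, H) = (-294 - H)/2 = -147 - H/2)
m = 1/1711815 (m = -1/(7*(-243929 + (-147 - 1/2*938))) = -1/(7*(-243929 + (-147 - 469))) = -1/(7*(-243929 - 616)) = -1/7/(-244545) = -1/7*(-1/244545) = 1/1711815 ≈ 5.8418e-7)
V(474 - 1*(-124), -968)/m = (449 + (474 - 1*(-124)) - 968)/(1/1711815) = (449 + (474 + 124) - 968)*1711815 = (449 + 598 - 968)*1711815 = 79*1711815 = 135233385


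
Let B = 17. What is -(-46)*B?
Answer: 782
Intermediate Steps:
-(-46)*B = -(-46)*17 = -1*(-782) = 782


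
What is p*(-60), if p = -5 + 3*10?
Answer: -1500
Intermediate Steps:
p = 25 (p = -5 + 30 = 25)
p*(-60) = 25*(-60) = -1500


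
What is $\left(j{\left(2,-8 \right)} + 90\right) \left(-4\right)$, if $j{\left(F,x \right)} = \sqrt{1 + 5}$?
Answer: $-360 - 4 \sqrt{6} \approx -369.8$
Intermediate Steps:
$j{\left(F,x \right)} = \sqrt{6}$
$\left(j{\left(2,-8 \right)} + 90\right) \left(-4\right) = \left(\sqrt{6} + 90\right) \left(-4\right) = \left(90 + \sqrt{6}\right) \left(-4\right) = -360 - 4 \sqrt{6}$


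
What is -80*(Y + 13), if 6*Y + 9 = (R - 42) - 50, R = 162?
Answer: -5560/3 ≈ -1853.3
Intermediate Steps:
Y = 61/6 (Y = -3/2 + ((162 - 42) - 50)/6 = -3/2 + (120 - 50)/6 = -3/2 + (⅙)*70 = -3/2 + 35/3 = 61/6 ≈ 10.167)
-80*(Y + 13) = -80*(61/6 + 13) = -80*139/6 = -5560/3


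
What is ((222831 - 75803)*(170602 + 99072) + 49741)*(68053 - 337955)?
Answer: -10701527557005926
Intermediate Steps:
((222831 - 75803)*(170602 + 99072) + 49741)*(68053 - 337955) = (147028*269674 + 49741)*(-269902) = (39649628872 + 49741)*(-269902) = 39649678613*(-269902) = -10701527557005926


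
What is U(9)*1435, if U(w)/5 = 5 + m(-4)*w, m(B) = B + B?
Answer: -480725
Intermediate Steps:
m(B) = 2*B
U(w) = 25 - 40*w (U(w) = 5*(5 + (2*(-4))*w) = 5*(5 - 8*w) = 25 - 40*w)
U(9)*1435 = (25 - 40*9)*1435 = (25 - 360)*1435 = -335*1435 = -480725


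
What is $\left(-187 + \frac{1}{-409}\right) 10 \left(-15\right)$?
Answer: $\frac{11472600}{409} \approx 28050.0$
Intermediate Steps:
$\left(-187 + \frac{1}{-409}\right) 10 \left(-15\right) = \left(-187 - \frac{1}{409}\right) \left(-150\right) = \left(- \frac{76484}{409}\right) \left(-150\right) = \frac{11472600}{409}$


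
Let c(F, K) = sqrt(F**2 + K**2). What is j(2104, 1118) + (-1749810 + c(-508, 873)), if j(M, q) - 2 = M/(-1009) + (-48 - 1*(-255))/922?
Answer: -1627844613809/930298 + sqrt(1020193) ≈ -1.7488e+6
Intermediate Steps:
j(M, q) = 2051/922 - M/1009 (j(M, q) = 2 + (M/(-1009) + (-48 - 1*(-255))/922) = 2 + (M*(-1/1009) + (-48 + 255)*(1/922)) = 2 + (-M/1009 + 207*(1/922)) = 2 + (-M/1009 + 207/922) = 2 + (207/922 - M/1009) = 2051/922 - M/1009)
j(2104, 1118) + (-1749810 + c(-508, 873)) = (2051/922 - 1/1009*2104) + (-1749810 + sqrt((-508)**2 + 873**2)) = (2051/922 - 2104/1009) + (-1749810 + sqrt(258064 + 762129)) = 129571/930298 + (-1749810 + sqrt(1020193)) = -1627844613809/930298 + sqrt(1020193)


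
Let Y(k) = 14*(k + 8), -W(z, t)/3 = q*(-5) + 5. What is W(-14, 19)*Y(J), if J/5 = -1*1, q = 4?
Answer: 1890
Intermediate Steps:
J = -5 (J = 5*(-1*1) = 5*(-1) = -5)
W(z, t) = 45 (W(z, t) = -3*(4*(-5) + 5) = -3*(-20 + 5) = -3*(-15) = 45)
Y(k) = 112 + 14*k (Y(k) = 14*(8 + k) = 112 + 14*k)
W(-14, 19)*Y(J) = 45*(112 + 14*(-5)) = 45*(112 - 70) = 45*42 = 1890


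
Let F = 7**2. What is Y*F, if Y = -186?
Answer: -9114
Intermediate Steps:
F = 49
Y*F = -186*49 = -9114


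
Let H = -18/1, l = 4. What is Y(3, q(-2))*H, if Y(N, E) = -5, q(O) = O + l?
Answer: 90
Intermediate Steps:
H = -18 (H = -18*1 = -18)
q(O) = 4 + O (q(O) = O + 4 = 4 + O)
Y(3, q(-2))*H = -5*(-18) = 90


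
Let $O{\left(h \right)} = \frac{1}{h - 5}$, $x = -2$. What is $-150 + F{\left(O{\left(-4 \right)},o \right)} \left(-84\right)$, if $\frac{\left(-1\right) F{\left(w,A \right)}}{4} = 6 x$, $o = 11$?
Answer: $-4182$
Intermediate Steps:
$O{\left(h \right)} = \frac{1}{-5 + h}$
$F{\left(w,A \right)} = 48$ ($F{\left(w,A \right)} = - 4 \cdot 6 \left(-2\right) = \left(-4\right) \left(-12\right) = 48$)
$-150 + F{\left(O{\left(-4 \right)},o \right)} \left(-84\right) = -150 + 48 \left(-84\right) = -150 - 4032 = -4182$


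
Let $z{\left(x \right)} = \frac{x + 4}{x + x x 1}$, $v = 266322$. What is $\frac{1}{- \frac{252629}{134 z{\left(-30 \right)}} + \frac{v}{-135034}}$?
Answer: $\frac{9047278}{570727325961} \approx 1.5852 \cdot 10^{-5}$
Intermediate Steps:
$z{\left(x \right)} = \frac{4 + x}{x + x^{2}}$ ($z{\left(x \right)} = \frac{4 + x}{x + x^{2} \cdot 1} = \frac{4 + x}{x + x^{2}}$)
$\frac{1}{- \frac{252629}{134 z{\left(-30 \right)}} + \frac{v}{-135034}} = \frac{1}{- \frac{252629}{134 \frac{4 - 30}{\left(-30\right) \left(1 - 30\right)}} + \frac{266322}{-135034}} = \frac{1}{- \frac{252629}{134 \left(\left(- \frac{1}{30}\right) \frac{1}{-29} \left(-26\right)\right)} + 266322 \left(- \frac{1}{135034}\right)} = \frac{1}{- \frac{252629}{134 \left(\left(- \frac{1}{30}\right) \left(- \frac{1}{29}\right) \left(-26\right)\right)} - \frac{133161}{67517}} = \frac{1}{- \frac{252629}{134 \left(- \frac{13}{435}\right)} - \frac{133161}{67517}} = \frac{1}{- \frac{252629}{- \frac{1742}{435}} - \frac{133161}{67517}} = \frac{1}{\left(-252629\right) \left(- \frac{435}{1742}\right) - \frac{133161}{67517}} = \frac{1}{\frac{8453355}{134} - \frac{133161}{67517}} = \frac{1}{\frac{570727325961}{9047278}} = \frac{9047278}{570727325961}$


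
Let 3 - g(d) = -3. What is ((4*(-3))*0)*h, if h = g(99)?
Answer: 0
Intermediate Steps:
g(d) = 6 (g(d) = 3 - 1*(-3) = 3 + 3 = 6)
h = 6
((4*(-3))*0)*h = ((4*(-3))*0)*6 = -12*0*6 = 0*6 = 0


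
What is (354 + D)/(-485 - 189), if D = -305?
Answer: -49/674 ≈ -0.072700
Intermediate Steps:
(354 + D)/(-485 - 189) = (354 - 305)/(-485 - 189) = 49/(-674) = 49*(-1/674) = -49/674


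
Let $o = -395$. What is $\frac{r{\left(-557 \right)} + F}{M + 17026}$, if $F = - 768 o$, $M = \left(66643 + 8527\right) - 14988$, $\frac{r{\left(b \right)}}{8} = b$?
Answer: $\frac{37363}{9651} \approx 3.8714$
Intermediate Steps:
$r{\left(b \right)} = 8 b$
$M = 60182$ ($M = 75170 - 14988 = 60182$)
$F = 303360$ ($F = \left(-768\right) \left(-395\right) = 303360$)
$\frac{r{\left(-557 \right)} + F}{M + 17026} = \frac{8 \left(-557\right) + 303360}{60182 + 17026} = \frac{-4456 + 303360}{77208} = 298904 \cdot \frac{1}{77208} = \frac{37363}{9651}$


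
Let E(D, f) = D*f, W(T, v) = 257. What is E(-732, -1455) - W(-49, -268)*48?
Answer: 1052724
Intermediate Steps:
E(-732, -1455) - W(-49, -268)*48 = -732*(-1455) - 257*48 = 1065060 - 1*12336 = 1065060 - 12336 = 1052724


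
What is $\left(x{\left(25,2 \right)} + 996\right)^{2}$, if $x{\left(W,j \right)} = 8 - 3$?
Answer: $1002001$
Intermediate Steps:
$x{\left(W,j \right)} = 5$ ($x{\left(W,j \right)} = 8 - 3 = 5$)
$\left(x{\left(25,2 \right)} + 996\right)^{2} = \left(5 + 996\right)^{2} = 1001^{2} = 1002001$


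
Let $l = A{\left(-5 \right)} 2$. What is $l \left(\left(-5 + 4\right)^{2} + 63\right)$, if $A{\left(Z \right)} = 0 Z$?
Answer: $0$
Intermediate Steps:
$A{\left(Z \right)} = 0$
$l = 0$ ($l = 0 \cdot 2 = 0$)
$l \left(\left(-5 + 4\right)^{2} + 63\right) = 0 \left(\left(-5 + 4\right)^{2} + 63\right) = 0 \left(\left(-1\right)^{2} + 63\right) = 0 \left(1 + 63\right) = 0 \cdot 64 = 0$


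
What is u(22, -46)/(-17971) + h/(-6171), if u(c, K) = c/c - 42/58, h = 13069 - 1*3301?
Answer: -154264560/97456733 ≈ -1.5829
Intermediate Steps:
h = 9768 (h = 13069 - 3301 = 9768)
u(c, K) = 8/29 (u(c, K) = 1 - 42*1/58 = 1 - 21/29 = 8/29)
u(22, -46)/(-17971) + h/(-6171) = (8/29)/(-17971) + 9768/(-6171) = (8/29)*(-1/17971) + 9768*(-1/6171) = -8/521159 - 296/187 = -154264560/97456733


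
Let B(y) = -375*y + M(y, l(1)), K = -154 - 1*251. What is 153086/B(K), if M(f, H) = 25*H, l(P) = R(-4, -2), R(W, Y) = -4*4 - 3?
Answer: 76543/75700 ≈ 1.0111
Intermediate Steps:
R(W, Y) = -19 (R(W, Y) = -16 - 3 = -19)
K = -405 (K = -154 - 251 = -405)
l(P) = -19
B(y) = -475 - 375*y (B(y) = -375*y + 25*(-19) = -375*y - 475 = -475 - 375*y)
153086/B(K) = 153086/(-475 - 375*(-405)) = 153086/(-475 + 151875) = 153086/151400 = 153086*(1/151400) = 76543/75700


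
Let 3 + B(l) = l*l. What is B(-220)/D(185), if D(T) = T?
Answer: 48397/185 ≈ 261.61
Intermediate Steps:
B(l) = -3 + l² (B(l) = -3 + l*l = -3 + l²)
B(-220)/D(185) = (-3 + (-220)²)/185 = (-3 + 48400)*(1/185) = 48397*(1/185) = 48397/185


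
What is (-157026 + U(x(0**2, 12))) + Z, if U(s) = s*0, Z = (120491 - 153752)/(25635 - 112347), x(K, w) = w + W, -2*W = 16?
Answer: -4538668417/28904 ≈ -1.5703e+5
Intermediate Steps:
W = -8 (W = -1/2*16 = -8)
x(K, w) = -8 + w (x(K, w) = w - 8 = -8 + w)
Z = 11087/28904 (Z = -33261/(-86712) = -33261*(-1/86712) = 11087/28904 ≈ 0.38358)
U(s) = 0
(-157026 + U(x(0**2, 12))) + Z = (-157026 + 0) + 11087/28904 = -157026 + 11087/28904 = -4538668417/28904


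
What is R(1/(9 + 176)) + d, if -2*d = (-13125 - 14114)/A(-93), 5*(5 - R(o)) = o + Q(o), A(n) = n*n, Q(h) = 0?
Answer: 105182027/16000650 ≈ 6.5736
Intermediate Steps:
A(n) = n**2
R(o) = 5 - o/5 (R(o) = 5 - (o + 0)/5 = 5 - o/5)
d = 27239/17298 (d = -(-13125 - 14114)/(2*((-93)**2)) = -(-27239)/(2*8649) = -1/2*(-27239/8649) = 27239/17298 ≈ 1.5747)
R(1/(9 + 176)) + d = (5 - 1/(5*(9 + 176))) + 27239/17298 = (5 - 1/5/185) + 27239/17298 = (5 - 1/5*1/185) + 27239/17298 = (5 - 1/925) + 27239/17298 = 4624/925 + 27239/17298 = 105182027/16000650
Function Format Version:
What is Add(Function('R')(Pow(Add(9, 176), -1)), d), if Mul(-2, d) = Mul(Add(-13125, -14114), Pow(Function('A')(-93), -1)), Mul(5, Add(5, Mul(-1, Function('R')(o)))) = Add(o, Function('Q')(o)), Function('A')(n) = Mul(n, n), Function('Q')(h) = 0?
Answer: Rational(105182027, 16000650) ≈ 6.5736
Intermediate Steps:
Function('A')(n) = Pow(n, 2)
Function('R')(o) = Add(5, Mul(Rational(-1, 5), o)) (Function('R')(o) = Add(5, Mul(Rational(-1, 5), Add(o, 0))) = Add(5, Mul(Rational(-1, 5), o)))
d = Rational(27239, 17298) (d = Mul(Rational(-1, 2), Mul(Add(-13125, -14114), Pow(Pow(-93, 2), -1))) = Mul(Rational(-1, 2), Mul(-27239, Pow(8649, -1))) = Mul(Rational(-1, 2), Mul(-27239, Rational(1, 8649))) = Mul(Rational(-1, 2), Rational(-27239, 8649)) = Rational(27239, 17298) ≈ 1.5747)
Add(Function('R')(Pow(Add(9, 176), -1)), d) = Add(Add(5, Mul(Rational(-1, 5), Pow(Add(9, 176), -1))), Rational(27239, 17298)) = Add(Add(5, Mul(Rational(-1, 5), Pow(185, -1))), Rational(27239, 17298)) = Add(Add(5, Mul(Rational(-1, 5), Rational(1, 185))), Rational(27239, 17298)) = Add(Add(5, Rational(-1, 925)), Rational(27239, 17298)) = Add(Rational(4624, 925), Rational(27239, 17298)) = Rational(105182027, 16000650)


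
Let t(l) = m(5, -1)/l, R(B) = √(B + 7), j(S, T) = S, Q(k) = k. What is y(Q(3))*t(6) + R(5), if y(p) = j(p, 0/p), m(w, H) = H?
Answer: -½ + 2*√3 ≈ 2.9641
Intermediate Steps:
R(B) = √(7 + B)
y(p) = p
t(l) = -1/l
y(Q(3))*t(6) + R(5) = 3*(-1/6) + √(7 + 5) = 3*(-1*⅙) + √12 = 3*(-⅙) + 2*√3 = -½ + 2*√3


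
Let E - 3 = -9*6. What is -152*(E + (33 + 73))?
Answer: -8360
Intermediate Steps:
E = -51 (E = 3 - 9*6 = 3 - 54 = -51)
-152*(E + (33 + 73)) = -152*(-51 + (33 + 73)) = -152*(-51 + 106) = -152*55 = -8360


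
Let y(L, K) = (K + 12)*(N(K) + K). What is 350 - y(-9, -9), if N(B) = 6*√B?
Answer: 377 - 54*I ≈ 377.0 - 54.0*I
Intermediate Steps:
y(L, K) = (12 + K)*(K + 6*√K) (y(L, K) = (K + 12)*(6*√K + K) = (12 + K)*(K + 6*√K))
350 - y(-9, -9) = 350 - ((-9)² + 6*(-9)^(3/2) + 12*(-9) + 72*√(-9)) = 350 - (81 + 6*(-27*I) - 108 + 72*(3*I)) = 350 - (81 - 162*I - 108 + 216*I) = 350 - (-27 + 54*I) = 350 + (27 - 54*I) = 377 - 54*I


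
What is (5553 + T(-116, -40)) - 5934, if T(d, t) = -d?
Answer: -265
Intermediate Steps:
(5553 + T(-116, -40)) - 5934 = (5553 - 1*(-116)) - 5934 = (5553 + 116) - 5934 = 5669 - 5934 = -265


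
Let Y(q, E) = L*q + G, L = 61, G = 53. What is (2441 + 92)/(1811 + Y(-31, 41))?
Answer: -2533/27 ≈ -93.815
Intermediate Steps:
Y(q, E) = 53 + 61*q (Y(q, E) = 61*q + 53 = 53 + 61*q)
(2441 + 92)/(1811 + Y(-31, 41)) = (2441 + 92)/(1811 + (53 + 61*(-31))) = 2533/(1811 + (53 - 1891)) = 2533/(1811 - 1838) = 2533/(-27) = 2533*(-1/27) = -2533/27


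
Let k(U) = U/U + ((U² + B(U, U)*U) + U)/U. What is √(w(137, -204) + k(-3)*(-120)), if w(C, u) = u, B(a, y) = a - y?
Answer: 2*I*√21 ≈ 9.1651*I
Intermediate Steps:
k(U) = 1 + (U + U²)/U (k(U) = U/U + ((U² + (U - U)*U) + U)/U = 1 + ((U² + 0*U) + U)/U = 1 + ((U² + 0) + U)/U = 1 + (U² + U)/U = 1 + (U + U²)/U)
√(w(137, -204) + k(-3)*(-120)) = √(-204 + (2 - 3)*(-120)) = √(-204 - 1*(-120)) = √(-204 + 120) = √(-84) = 2*I*√21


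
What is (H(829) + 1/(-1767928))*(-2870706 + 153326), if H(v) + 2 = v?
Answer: -993254329321975/441982 ≈ -2.2473e+9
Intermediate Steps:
H(v) = -2 + v
(H(829) + 1/(-1767928))*(-2870706 + 153326) = ((-2 + 829) + 1/(-1767928))*(-2870706 + 153326) = (827 - 1/1767928)*(-2717380) = (1462076455/1767928)*(-2717380) = -993254329321975/441982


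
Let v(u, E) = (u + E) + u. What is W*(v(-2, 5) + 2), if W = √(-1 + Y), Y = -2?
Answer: 3*I*√3 ≈ 5.1962*I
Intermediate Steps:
v(u, E) = E + 2*u (v(u, E) = (E + u) + u = E + 2*u)
W = I*√3 (W = √(-1 - 2) = √(-3) = I*√3 ≈ 1.732*I)
W*(v(-2, 5) + 2) = (I*√3)*((5 + 2*(-2)) + 2) = (I*√3)*((5 - 4) + 2) = (I*√3)*(1 + 2) = (I*√3)*3 = 3*I*√3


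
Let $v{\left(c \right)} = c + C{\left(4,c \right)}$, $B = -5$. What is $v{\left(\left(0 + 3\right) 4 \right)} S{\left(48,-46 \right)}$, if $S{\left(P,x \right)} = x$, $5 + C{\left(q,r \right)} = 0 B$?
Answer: $-322$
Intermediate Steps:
$C{\left(q,r \right)} = -5$ ($C{\left(q,r \right)} = -5 + 0 \left(-5\right) = -5 + 0 = -5$)
$v{\left(c \right)} = -5 + c$ ($v{\left(c \right)} = c - 5 = -5 + c$)
$v{\left(\left(0 + 3\right) 4 \right)} S{\left(48,-46 \right)} = \left(-5 + \left(0 + 3\right) 4\right) \left(-46\right) = \left(-5 + 3 \cdot 4\right) \left(-46\right) = \left(-5 + 12\right) \left(-46\right) = 7 \left(-46\right) = -322$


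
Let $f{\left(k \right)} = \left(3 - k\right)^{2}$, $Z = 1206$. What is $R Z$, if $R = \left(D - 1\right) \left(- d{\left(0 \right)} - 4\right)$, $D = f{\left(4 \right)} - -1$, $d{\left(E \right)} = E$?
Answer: $-4824$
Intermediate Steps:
$D = 2$ ($D = \left(-3 + 4\right)^{2} - -1 = 1^{2} + 1 = 1 + 1 = 2$)
$R = -4$ ($R = \left(2 - 1\right) \left(\left(-1\right) 0 - 4\right) = 1 \left(0 - 4\right) = 1 \left(-4\right) = -4$)
$R Z = \left(-4\right) 1206 = -4824$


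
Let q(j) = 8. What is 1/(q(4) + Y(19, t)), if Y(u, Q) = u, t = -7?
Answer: 1/27 ≈ 0.037037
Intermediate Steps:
1/(q(4) + Y(19, t)) = 1/(8 + 19) = 1/27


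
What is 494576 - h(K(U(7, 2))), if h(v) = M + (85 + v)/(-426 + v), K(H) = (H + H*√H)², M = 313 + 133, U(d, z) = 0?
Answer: 210499465/426 ≈ 4.9413e+5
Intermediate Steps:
M = 446
K(H) = (H + H^(3/2))²
h(v) = 446 + (85 + v)/(-426 + v)
494576 - h(K(U(7, 2))) = 494576 - (-189911 + 447*(0 + 0^(3/2))²)/(-426 + (0 + 0^(3/2))²) = 494576 - (-189911 + 447*(0 + 0)²)/(-426 + (0 + 0)²) = 494576 - (-189911 + 447*0²)/(-426 + 0²) = 494576 - (-189911 + 447*0)/(-426 + 0) = 494576 - (-189911 + 0)/(-426) = 494576 - (-1)*(-189911)/426 = 494576 - 1*189911/426 = 494576 - 189911/426 = 210499465/426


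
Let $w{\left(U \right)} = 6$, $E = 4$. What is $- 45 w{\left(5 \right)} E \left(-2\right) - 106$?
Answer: $2054$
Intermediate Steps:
$- 45 w{\left(5 \right)} E \left(-2\right) - 106 = - 45 \cdot 6 \cdot 4 \left(-2\right) - 106 = - 45 \cdot 24 \left(-2\right) - 106 = \left(-45\right) \left(-48\right) - 106 = 2160 - 106 = 2054$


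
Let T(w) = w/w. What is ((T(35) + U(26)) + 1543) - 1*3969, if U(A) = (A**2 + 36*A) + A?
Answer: -787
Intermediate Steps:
U(A) = A**2 + 37*A
T(w) = 1
((T(35) + U(26)) + 1543) - 1*3969 = ((1 + 26*(37 + 26)) + 1543) - 1*3969 = ((1 + 26*63) + 1543) - 3969 = ((1 + 1638) + 1543) - 3969 = (1639 + 1543) - 3969 = 3182 - 3969 = -787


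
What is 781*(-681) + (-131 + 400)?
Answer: -531592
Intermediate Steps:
781*(-681) + (-131 + 400) = -531861 + 269 = -531592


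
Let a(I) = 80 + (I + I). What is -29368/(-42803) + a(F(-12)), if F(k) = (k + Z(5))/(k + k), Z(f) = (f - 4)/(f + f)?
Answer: 419526517/5136360 ≈ 81.678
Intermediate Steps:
Z(f) = (-4 + f)/(2*f) (Z(f) = (-4 + f)/((2*f)) = (-4 + f)*(1/(2*f)) = (-4 + f)/(2*f))
F(k) = (⅒ + k)/(2*k) (F(k) = (k + (½)*(-4 + 5)/5)/(k + k) = (k + (½)*(⅕)*1)/((2*k)) = (k + ⅒)*(1/(2*k)) = (⅒ + k)*(1/(2*k)) = (⅒ + k)/(2*k))
a(I) = 80 + 2*I
-29368/(-42803) + a(F(-12)) = -29368/(-42803) + (80 + 2*((1/20)*(1 + 10*(-12))/(-12))) = -29368*(-1/42803) + (80 + 2*((1/20)*(-1/12)*(1 - 120))) = 29368/42803 + (80 + 2*((1/20)*(-1/12)*(-119))) = 29368/42803 + (80 + 2*(119/240)) = 29368/42803 + (80 + 119/120) = 29368/42803 + 9719/120 = 419526517/5136360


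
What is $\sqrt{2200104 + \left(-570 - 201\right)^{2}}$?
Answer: $3 \sqrt{310505} \approx 1671.7$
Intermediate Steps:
$\sqrt{2200104 + \left(-570 - 201\right)^{2}} = \sqrt{2200104 + \left(-771\right)^{2}} = \sqrt{2200104 + 594441} = \sqrt{2794545} = 3 \sqrt{310505}$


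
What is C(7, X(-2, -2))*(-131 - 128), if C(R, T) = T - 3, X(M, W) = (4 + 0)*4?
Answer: -3367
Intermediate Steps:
X(M, W) = 16 (X(M, W) = 4*4 = 16)
C(R, T) = -3 + T
C(7, X(-2, -2))*(-131 - 128) = (-3 + 16)*(-131 - 128) = 13*(-259) = -3367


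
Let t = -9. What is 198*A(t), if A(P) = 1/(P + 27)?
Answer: 11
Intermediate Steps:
A(P) = 1/(27 + P)
198*A(t) = 198/(27 - 9) = 198/18 = 198*(1/18) = 11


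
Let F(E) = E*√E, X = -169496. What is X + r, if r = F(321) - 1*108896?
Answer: -278392 + 321*√321 ≈ -2.7264e+5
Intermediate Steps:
F(E) = E^(3/2)
r = -108896 + 321*√321 (r = 321^(3/2) - 1*108896 = 321*√321 - 108896 = -108896 + 321*√321 ≈ -1.0314e+5)
X + r = -169496 + (-108896 + 321*√321) = -278392 + 321*√321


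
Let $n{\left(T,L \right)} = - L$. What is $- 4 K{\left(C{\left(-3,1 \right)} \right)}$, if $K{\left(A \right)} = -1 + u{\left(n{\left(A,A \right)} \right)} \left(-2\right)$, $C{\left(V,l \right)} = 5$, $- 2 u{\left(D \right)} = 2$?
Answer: $-4$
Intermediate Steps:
$u{\left(D \right)} = -1$ ($u{\left(D \right)} = \left(- \frac{1}{2}\right) 2 = -1$)
$K{\left(A \right)} = 1$ ($K{\left(A \right)} = -1 - -2 = -1 + 2 = 1$)
$- 4 K{\left(C{\left(-3,1 \right)} \right)} = \left(-4\right) 1 = -4$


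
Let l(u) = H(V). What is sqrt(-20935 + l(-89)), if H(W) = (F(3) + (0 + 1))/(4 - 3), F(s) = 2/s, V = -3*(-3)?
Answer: 20*I*sqrt(471)/3 ≈ 144.68*I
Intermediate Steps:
V = 9
H(W) = 5/3 (H(W) = (2/3 + (0 + 1))/(4 - 3) = (2*(1/3) + 1)/1 = (2/3 + 1)*1 = (5/3)*1 = 5/3)
l(u) = 5/3
sqrt(-20935 + l(-89)) = sqrt(-20935 + 5/3) = sqrt(-62800/3) = 20*I*sqrt(471)/3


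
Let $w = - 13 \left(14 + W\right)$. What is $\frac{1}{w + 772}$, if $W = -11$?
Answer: $\frac{1}{733} \approx 0.0013643$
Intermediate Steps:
$w = -39$ ($w = - 13 \left(14 - 11\right) = \left(-13\right) 3 = -39$)
$\frac{1}{w + 772} = \frac{1}{-39 + 772} = \frac{1}{733}$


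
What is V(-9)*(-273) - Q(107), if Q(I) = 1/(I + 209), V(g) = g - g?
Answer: -1/316 ≈ -0.0031646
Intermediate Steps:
V(g) = 0
Q(I) = 1/(209 + I)
V(-9)*(-273) - Q(107) = 0*(-273) - 1/(209 + 107) = 0 - 1/316 = -1/316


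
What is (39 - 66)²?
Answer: 729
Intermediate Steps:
(39 - 66)² = (-27)² = 729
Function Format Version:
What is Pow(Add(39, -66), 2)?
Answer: 729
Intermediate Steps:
Pow(Add(39, -66), 2) = Pow(-27, 2) = 729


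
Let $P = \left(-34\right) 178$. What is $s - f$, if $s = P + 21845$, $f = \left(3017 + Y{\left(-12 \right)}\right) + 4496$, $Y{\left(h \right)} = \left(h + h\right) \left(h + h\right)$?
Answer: $7704$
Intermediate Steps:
$P = -6052$
$Y{\left(h \right)} = 4 h^{2}$ ($Y{\left(h \right)} = 2 h 2 h = 4 h^{2}$)
$f = 8089$ ($f = \left(3017 + 4 \left(-12\right)^{2}\right) + 4496 = \left(3017 + 4 \cdot 144\right) + 4496 = \left(3017 + 576\right) + 4496 = 3593 + 4496 = 8089$)
$s = 15793$ ($s = -6052 + 21845 = 15793$)
$s - f = 15793 - 8089 = 7704$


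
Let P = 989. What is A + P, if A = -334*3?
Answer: -13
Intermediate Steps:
A = -1002
A + P = -1002 + 989 = -13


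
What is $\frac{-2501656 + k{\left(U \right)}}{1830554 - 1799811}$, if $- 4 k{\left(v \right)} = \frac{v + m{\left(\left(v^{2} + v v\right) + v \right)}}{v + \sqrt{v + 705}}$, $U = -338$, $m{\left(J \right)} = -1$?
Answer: $- \frac{189920739305}{2333947074} - \frac{113 \sqrt{367}}{4667894148} \approx -81.373$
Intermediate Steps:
$k{\left(v \right)} = - \frac{-1 + v}{4 \left(v + \sqrt{705 + v}\right)}$ ($k{\left(v \right)} = - \frac{\left(v - 1\right) \frac{1}{v + \sqrt{v + 705}}}{4} = - \frac{\left(-1 + v\right) \frac{1}{v + \sqrt{705 + v}}}{4} = - \frac{\frac{1}{v + \sqrt{705 + v}} \left(-1 + v\right)}{4} = - \frac{-1 + v}{4 \left(v + \sqrt{705 + v}\right)}$)
$\frac{-2501656 + k{\left(U \right)}}{1830554 - 1799811} = \frac{-2501656 + \frac{1 - -338}{4 \left(-338 + \sqrt{705 - 338}\right)}}{1830554 - 1799811} = \frac{-2501656 + \frac{1 + 338}{4 \left(-338 + \sqrt{367}\right)}}{30743} = \left(-2501656 + \frac{1}{4} \frac{1}{-338 + \sqrt{367}} \cdot 339\right) \frac{1}{30743} = \left(-2501656 + \frac{339}{4 \left(-338 + \sqrt{367}\right)}\right) \frac{1}{30743} = - \frac{2501656}{30743} + \frac{339}{122972 \left(-338 + \sqrt{367}\right)}$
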